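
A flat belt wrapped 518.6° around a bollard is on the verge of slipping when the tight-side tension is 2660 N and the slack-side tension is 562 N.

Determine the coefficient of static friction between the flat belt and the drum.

μ ≈ 0.172

T₂/T₁ = e^{μβ} → μ = ln(T₂/T₁)/β.
β = 518.6° = 9.051 rad.
μ = ln(2660/562)/9.051 = ln(4.733)/9.051 = 0.172.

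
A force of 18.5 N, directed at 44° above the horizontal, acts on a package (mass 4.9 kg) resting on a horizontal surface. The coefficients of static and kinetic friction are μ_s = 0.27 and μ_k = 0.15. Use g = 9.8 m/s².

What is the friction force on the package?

f ≈ 5.28 N

N = m g − P sin α = 48.02 − 18.5×sin 44° = 35.17 N.
For equilibrium, f = P cos α = 18.5×cos 44° = 13.31 N.
The static-friction limit is μ_s N = 9.496 N.
13.31 > 9.496 N → the package slides; f = μ_k N = 0.15×35.17 = 5.28 N.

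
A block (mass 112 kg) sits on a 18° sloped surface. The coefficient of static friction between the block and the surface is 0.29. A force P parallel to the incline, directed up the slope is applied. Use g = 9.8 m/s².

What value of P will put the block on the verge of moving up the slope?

At impending motion up the slope, friction acts down-slope at its limit: f = μ_s N.
P is parallel to the surface, so N = m g cos θ = 1040 N.
Along the incline: P = m g sin θ + μ_s N = 339 + 0.29×1040 = 642 N.

P ≈ 642 N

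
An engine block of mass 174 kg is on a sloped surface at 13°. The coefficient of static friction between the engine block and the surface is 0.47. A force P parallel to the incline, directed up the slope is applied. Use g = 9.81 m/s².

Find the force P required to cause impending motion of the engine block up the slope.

At impending motion up the slope, friction acts down-slope at its limit: f = μ_s N.
P is parallel to the surface, so N = m g cos θ = 1660 N.
Along the incline: P = m g sin θ + μ_s N = 384 + 0.47×1660 = 1170 N.

P ≈ 1170 N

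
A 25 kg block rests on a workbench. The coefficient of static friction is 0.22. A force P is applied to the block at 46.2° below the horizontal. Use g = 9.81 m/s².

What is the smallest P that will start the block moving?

N = m g + P sin α (the push presses the block into the workbench).
At impending slip, P cos α = μ_s N = μ_s (m g + P sin α).
Solving: P (cos α − μ_s sin α) = μ_s m g → P = 0.22×245/(cos 46.2° − 0.22 sin 46.2°) = 54/0.5334 = 101 N.

P ≈ 101 N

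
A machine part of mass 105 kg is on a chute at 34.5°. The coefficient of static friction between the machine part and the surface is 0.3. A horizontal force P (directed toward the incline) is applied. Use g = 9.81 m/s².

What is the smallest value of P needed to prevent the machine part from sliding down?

The machine part tends to slide down (tan θ > μ_s), so at the point of impending slip friction acts up-slope at its limit: f = μ_s N.
Perpendicular to the incline: N = m g cos θ + P sin θ.
Along the incline: P cos θ + μ_s N = m g sin θ, i.e. P cos θ + μ_s (m g cos θ + P sin θ) = m g sin θ.
Solving, P (cos θ + μ_s sin θ) = m g (sin θ − μ_s cos θ), so P = 1030×0.3192/0.994 = 331 N.

P_min ≈ 331 N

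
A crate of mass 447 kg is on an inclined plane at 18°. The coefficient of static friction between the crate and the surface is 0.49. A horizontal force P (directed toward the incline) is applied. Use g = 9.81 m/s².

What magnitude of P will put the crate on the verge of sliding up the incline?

At impending motion up the slope, friction acts down-slope at its limit: f = μ_s N.
Perpendicular to the incline: N = m g cos θ + P sin θ.
Along the incline: P cos θ = m g sin θ + μ_s N = m g sin θ + μ_s (m g cos θ + P sin θ).
Solving, P (cos θ − μ_s sin θ) = m g (sin θ + μ_s cos θ), so P = 447×9.81×(sin 18° + 0.49 cos 18°)/(cos 18° − 0.49 sin 18°) = 4390×0.775/0.7996 = 4250 N.

P ≈ 4250 N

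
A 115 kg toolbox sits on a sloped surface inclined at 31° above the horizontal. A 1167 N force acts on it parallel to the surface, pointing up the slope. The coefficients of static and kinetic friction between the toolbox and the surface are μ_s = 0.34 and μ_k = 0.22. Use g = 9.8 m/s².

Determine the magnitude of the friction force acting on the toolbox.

Perpendicular to the surface, N = m g cos θ = 115·9.8·cos 31° = 966 N.
The friction needed for equilibrium is m g sin θ − P = 580.4 − 1167 = -586.6 N, measured positive up-slope.
The static-friction ceiling is μ_s N = 0.34 × 966 = 328.4 N.
Since |-586.6| > 328.4 N, static friction cannot hold it; the toolbox slides up the incline and kinetic friction applies: f = μ_k N = 0.22 × 966 = 213 N.

f ≈ 213 N (down the incline)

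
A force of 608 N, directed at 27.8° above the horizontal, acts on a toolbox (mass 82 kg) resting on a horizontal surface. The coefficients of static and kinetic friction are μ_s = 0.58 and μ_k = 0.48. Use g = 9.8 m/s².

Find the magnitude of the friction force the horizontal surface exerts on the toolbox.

f ≈ 250 N

Vertical equilibrium gives N = m g − P sin α = 520 N.
The horizontal driving force is P cos α = 537.8 N, so equilibrium needs friction f = 537.8 N.
μ_s N = 0.58 × 520 = 301.6 N.
537.8 > 301.6 N → the toolbox slides; f = μ_k N = 0.48×520 = 250 N.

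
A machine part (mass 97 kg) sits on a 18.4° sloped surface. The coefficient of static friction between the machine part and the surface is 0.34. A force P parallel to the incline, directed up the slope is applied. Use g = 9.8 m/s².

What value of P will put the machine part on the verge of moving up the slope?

P ≈ 607 N

At impending motion up the slope, friction acts down-slope at its limit: f = μ_s N.
P is parallel to the surface, so N = m g cos θ = 902 N.
Along the incline: P = m g sin θ + μ_s N = 300 + 0.34×902 = 607 N.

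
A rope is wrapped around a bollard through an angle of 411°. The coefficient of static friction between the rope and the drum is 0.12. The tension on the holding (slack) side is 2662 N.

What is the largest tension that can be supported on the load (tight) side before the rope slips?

At impending slip the capstan equation gives T₂/T₁ = e^{μβ} with β in radians.
β = 411° × π/180 = 7.173 rad.
e^{μβ} = e^{0.12×7.173} = 2.365.
T₂ = T₁ · e^{μβ} = 2662 × 2.365 = 6300 N.

T_max ≈ 6300 N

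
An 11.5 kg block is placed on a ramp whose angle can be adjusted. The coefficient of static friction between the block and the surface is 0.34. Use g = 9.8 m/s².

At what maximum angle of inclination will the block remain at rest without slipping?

At the slip threshold, m g sin θ = μ_s · m g cos θ, so tan θ = μ_s.
θ_max = arctan(0.34) = 18.8°.

θ_max ≈ 18.8°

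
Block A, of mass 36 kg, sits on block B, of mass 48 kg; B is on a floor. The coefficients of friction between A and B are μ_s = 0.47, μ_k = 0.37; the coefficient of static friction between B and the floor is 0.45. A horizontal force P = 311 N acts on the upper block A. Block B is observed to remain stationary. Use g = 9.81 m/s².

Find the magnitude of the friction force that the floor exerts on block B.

Between the blocks, N₁ = m_A g = 353.2 N.
So the A–B interface can sustain at most μ_s N₁ = 166 N of static friction.
Since P = 311 N > 166 N, A slides on B; the A–B friction is kinetic: f₁ = μ_k N₁ = 0.37×353.2 = 131 N.
By Newton's third law B feels 131 N forward from A. With B stationary, the floor's static friction on B balances it: f₂ = 131 N (well within μ_s(m_A+m_B)g = 370.8 N).

f ≈ 131 N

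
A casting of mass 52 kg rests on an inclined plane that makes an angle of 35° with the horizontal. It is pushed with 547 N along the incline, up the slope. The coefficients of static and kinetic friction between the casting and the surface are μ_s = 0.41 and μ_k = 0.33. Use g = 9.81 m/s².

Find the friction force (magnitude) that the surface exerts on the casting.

f ≈ 138 N (down the incline)

Perpendicular to the surface, N = m g cos θ = 52·9.81·cos 35° = 417.9 N.
Parallel to the incline, ΣF = 0 gives f = m g sin θ − P = 292.6 − 547 = -254.4 N (up-slope positive).
Maximum static friction available: μ_s N = 0.41 × 417.9 = 171.3 N.
Since |-254.4| > 171.3 N, static friction cannot hold it; the casting slides up the incline and kinetic friction applies: f = μ_k N = 0.33 × 417.9 = 138 N.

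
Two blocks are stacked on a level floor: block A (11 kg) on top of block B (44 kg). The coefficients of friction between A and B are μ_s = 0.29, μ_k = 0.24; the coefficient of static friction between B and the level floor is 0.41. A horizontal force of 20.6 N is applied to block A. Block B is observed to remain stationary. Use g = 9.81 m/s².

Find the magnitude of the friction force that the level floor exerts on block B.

The normal force B exerts on A is simply A's weight, N₁ = 107.9 N.
So the A–B interface can sustain at most μ_s N₁ = 31.29 N of static friction.
P = 20.6 N is within that limit, so A and B move together (both at rest); the A–B friction is simply f₁ = P = 20.6 N.
B experiences an equal 20.6 N forward from A (third law). B is in equilibrium, so the floor supplies f₂ = 20.6 N of static friction (limit μ_s(m_A+m_B)g = 221.2 N, not exceeded).

f ≈ 20.6 N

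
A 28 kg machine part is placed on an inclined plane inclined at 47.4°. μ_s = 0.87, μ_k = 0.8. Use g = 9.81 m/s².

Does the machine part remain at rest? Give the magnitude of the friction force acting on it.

N = m g cos θ = 186 N.
Down-slope weight component: m g sin θ = 202 N.
μ_s N = 162 N.
202 > 162 N, so it slides; kinetic friction f = μ_k N = 0.8×186 = 149 N.

f ≈ 149 N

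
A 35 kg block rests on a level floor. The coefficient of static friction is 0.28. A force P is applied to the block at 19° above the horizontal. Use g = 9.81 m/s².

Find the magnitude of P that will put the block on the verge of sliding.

P ≈ 92.7 N

N = m g − P sin α (the pull lifts the block).
At impending slip, P cos α = μ_s N = μ_s (m g − P sin α).
Solving: P (cos α + μ_s sin α) = μ_s m g → P = 0.28×343/(cos 19° + 0.28 sin 19°) = 96.1/1.037 = 92.7 N.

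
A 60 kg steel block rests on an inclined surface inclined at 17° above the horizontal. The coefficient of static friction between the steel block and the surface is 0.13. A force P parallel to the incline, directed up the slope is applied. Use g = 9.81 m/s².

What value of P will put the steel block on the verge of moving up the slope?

P ≈ 245 N

At impending motion up the slope, friction acts down-slope at its limit: f = μ_s N.
P is parallel to the surface, so N = m g cos θ = 563 N.
Along the incline: P = m g sin θ + μ_s N = 172 + 0.13×563 = 245 N.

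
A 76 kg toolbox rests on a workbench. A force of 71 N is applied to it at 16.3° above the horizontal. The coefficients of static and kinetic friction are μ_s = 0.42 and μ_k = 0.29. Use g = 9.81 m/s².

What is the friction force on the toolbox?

N = m g − P sin α = 745.6 − 71×sin 16.3° = 725.6 N.
Horizontally, friction must balance P cos α = 68.15 N.
μ_s N = 0.42 × 725.6 = 304.8 N.
Since 68.15 N does not exceed the limit, the toolbox stays at rest and f = 68.1 N.

f ≈ 68.1 N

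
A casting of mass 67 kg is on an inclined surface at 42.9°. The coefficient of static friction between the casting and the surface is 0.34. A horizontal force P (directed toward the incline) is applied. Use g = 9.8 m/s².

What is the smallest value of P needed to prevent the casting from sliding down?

P_min ≈ 294 N

The casting tends to slide down (tan θ > μ_s), so at the point of impending slip friction acts up-slope at its limit: f = μ_s N.
Perpendicular to the incline: N = m g cos θ + P sin θ.
Along the incline: P cos θ + μ_s N = m g sin θ, i.e. P cos θ + μ_s (m g cos θ + P sin θ) = m g sin θ.
Solving, P (cos θ + μ_s sin θ) = m g (sin θ − μ_s cos θ), so P = 657×0.4317/0.964 = 294 N.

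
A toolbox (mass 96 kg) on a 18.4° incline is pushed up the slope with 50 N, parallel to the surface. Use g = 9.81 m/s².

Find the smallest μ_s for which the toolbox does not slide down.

N = m g cos θ = 893.6 N.
Friction must make up the shortfall along the incline: f = m g sin θ − P = 297.3 − 50 = 247.3 N.
At the threshold f = μ_s N, so μ_s,min = 247.3/893.6 = 0.277.

μ_s,min ≈ 0.277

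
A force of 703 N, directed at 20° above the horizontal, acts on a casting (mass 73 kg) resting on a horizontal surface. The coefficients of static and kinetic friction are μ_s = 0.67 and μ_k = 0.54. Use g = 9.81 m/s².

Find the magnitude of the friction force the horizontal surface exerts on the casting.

Vertical equilibrium gives N = m g − P sin α = 475.7 N.
For equilibrium, f = P cos α = 703×cos 20° = 660.6 N.
The static-friction limit is μ_s N = 318.7 N.
660.6 > 318.7 N → the casting slides; f = μ_k N = 0.54×475.7 = 257 N.

f ≈ 257 N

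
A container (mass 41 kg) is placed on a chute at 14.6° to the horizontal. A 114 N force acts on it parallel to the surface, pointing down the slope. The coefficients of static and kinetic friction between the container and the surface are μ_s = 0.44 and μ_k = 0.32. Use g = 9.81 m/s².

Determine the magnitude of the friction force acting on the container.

Perpendicular to the surface, N = m g cos θ = 41·9.81·cos 14.6° = 389.2 N.
Parallel to the incline, ΣF = 0 gives f = m g sin θ + P = 101.4 + 114 = 215.4 N (up-slope positive).
The static-friction ceiling is μ_s N = 0.44 × 389.2 = 171.3 N.
|215.4| exceeds 171.3 N, so the container slips down-slope; friction is kinetic, f = μ_k N = 0.32×389.2 = 125 N.

f ≈ 125 N (up the incline)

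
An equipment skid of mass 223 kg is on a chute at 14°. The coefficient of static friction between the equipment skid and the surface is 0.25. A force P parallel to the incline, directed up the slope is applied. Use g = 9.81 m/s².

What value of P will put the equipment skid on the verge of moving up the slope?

P ≈ 1060 N

At impending motion up the slope, friction acts down-slope at its limit: f = μ_s N.
P is parallel to the surface, so N = m g cos θ = 2120 N.
Along the incline: P = m g sin θ + μ_s N = 529 + 0.25×2120 = 1060 N.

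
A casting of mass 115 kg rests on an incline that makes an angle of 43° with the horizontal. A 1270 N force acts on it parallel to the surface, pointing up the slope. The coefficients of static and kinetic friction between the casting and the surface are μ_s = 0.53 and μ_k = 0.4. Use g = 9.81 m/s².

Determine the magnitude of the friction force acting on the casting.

f ≈ 330 N (down the incline)

Normal force: N = m g cos θ = 115 × 9.81 × cos 43° = 825.1 N.
The friction needed for equilibrium is m g sin θ − P = 769.4 − 1270 = -500.6 N, measured positive up-slope.
Static friction can supply at most μ_s N = 437.3 N.
Since |-500.6| > 437.3 N, static friction cannot hold it; the casting slides up the incline and kinetic friction applies: f = μ_k N = 0.4 × 825.1 = 330 N.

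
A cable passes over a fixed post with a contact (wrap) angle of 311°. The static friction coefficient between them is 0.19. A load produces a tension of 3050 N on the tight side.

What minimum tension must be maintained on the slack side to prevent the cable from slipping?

Capstan equation at impending slip: T_tight/T_slack = e^{μβ}.
β = 311° = 5.428 rad; e^{μβ} = e^{0.19×5.428} = 2.805.
T_slack = T_tight / e^{μβ} = 3050 / 2.805 = 1090 N.

T_min ≈ 1090 N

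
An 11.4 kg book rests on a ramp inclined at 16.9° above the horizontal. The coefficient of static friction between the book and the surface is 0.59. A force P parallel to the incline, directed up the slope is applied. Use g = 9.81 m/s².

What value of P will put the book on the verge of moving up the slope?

P ≈ 95.6 N

At impending motion up the slope, friction acts down-slope at its limit: f = μ_s N.
P is parallel to the surface, so N = m g cos θ = 107 N.
Along the incline: P = m g sin θ + μ_s N = 32.5 + 0.59×107 = 95.6 N.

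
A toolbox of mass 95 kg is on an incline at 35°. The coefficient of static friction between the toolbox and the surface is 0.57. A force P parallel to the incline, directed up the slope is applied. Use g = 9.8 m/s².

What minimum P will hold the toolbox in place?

P_min ≈ 99.3 N

The toolbox tends to slide down (tan θ > μ_s), so at the point of impending slip friction acts up-slope at its limit: f = μ_s N.
P is parallel to the surface, so N = m g cos θ = 763 N.
Along the incline: P + μ_s N = m g sin θ, so P = 534 − 0.57×763 = 99.3 N.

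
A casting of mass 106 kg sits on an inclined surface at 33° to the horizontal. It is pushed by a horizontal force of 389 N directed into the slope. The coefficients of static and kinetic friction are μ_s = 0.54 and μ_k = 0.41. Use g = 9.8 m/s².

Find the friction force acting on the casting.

f ≈ 240 N (up the incline)

Normal direction: N = m g cos θ + P sin θ = 1083 N.
Along the incline, the net driving force (taking up-slope positive) is P cos θ − m g sin θ = 326.2 − 565.8 = -239.5 N, so equilibrium requires friction f = 239.5 N (up-slope).
Maximum static friction: μ_s N = 0.54 × 1083 = 584.9 N.
|f_req| = 239.5 ≤ 584.9 N → the casting is in equilibrium; friction equals the required value.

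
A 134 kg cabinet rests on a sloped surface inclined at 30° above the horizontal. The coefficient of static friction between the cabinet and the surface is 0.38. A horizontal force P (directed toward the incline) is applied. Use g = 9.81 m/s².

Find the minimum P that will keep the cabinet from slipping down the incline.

The cabinet tends to slide down (tan θ > μ_s), so at the point of impending slip friction acts up-slope at its limit: f = μ_s N.
Perpendicular to the incline: N = m g cos θ + P sin θ.
Along the incline: P cos θ + μ_s N = m g sin θ, i.e. P cos θ + μ_s (m g cos θ + P sin θ) = m g sin θ.
Solving, P (cos θ + μ_s sin θ) = m g (sin θ − μ_s cos θ), so P = 1310×0.1709/1.056 = 213 N.

P_min ≈ 213 N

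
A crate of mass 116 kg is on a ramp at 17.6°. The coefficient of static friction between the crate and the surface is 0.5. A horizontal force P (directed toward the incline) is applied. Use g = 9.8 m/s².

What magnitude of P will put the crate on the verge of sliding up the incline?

P ≈ 1100 N

At impending motion up the slope, friction acts down-slope at its limit: f = μ_s N.
Perpendicular to the incline: N = m g cos θ + P sin θ.
Along the incline: P cos θ = m g sin θ + μ_s N = m g sin θ + μ_s (m g cos θ + P sin θ).
Solving, P (cos θ − μ_s sin θ) = m g (sin θ + μ_s cos θ), so P = 116×9.8×(sin 17.6° + 0.5 cos 17.6°)/(cos 17.6° − 0.5 sin 17.6°) = 1140×0.779/0.802 = 1100 N.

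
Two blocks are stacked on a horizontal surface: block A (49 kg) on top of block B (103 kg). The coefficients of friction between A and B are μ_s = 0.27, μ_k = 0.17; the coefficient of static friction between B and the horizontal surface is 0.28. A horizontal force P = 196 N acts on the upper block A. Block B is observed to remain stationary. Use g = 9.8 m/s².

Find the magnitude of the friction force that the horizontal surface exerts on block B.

f ≈ 81.6 N

Between the blocks, N₁ = m_A g = 480.2 N.
Maximum static friction on A from B: μ_s N₁ = 0.27×480.2 = 129.7 N.
Since P = 196 N > 129.7 N, A slides on B; the A–B friction is kinetic: f₁ = μ_k N₁ = 0.17×480.2 = 81.6 N.
B experiences an equal 81.6 N forward from A (third law). B is in equilibrium, so the floor supplies f₂ = 81.6 N of static friction (limit μ_s(m_A+m_B)g = 417.1 N, not exceeded).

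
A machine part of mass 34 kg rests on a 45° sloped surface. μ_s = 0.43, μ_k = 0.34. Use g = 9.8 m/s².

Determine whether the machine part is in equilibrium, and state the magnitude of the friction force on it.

f ≈ 80.1 N

N = m g cos θ = 236 N.
Down-slope weight component: m g sin θ = 236 N.
μ_s N = 101 N.
236 > 101 N, so it slides; kinetic friction f = μ_k N = 0.34×236 = 80.1 N.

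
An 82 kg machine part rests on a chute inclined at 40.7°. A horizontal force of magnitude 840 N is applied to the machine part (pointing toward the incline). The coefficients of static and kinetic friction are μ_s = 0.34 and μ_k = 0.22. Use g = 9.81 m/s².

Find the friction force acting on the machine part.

The horizontal push has a component P sin θ into the surface, so N = m g cos θ + P sin θ = 609.9 + 547.8 = 1158 N.
Parallel to the incline: P cos θ − m g sin θ = 636.8 − 524.6 = 112.3 N; the friction needed to balance this is 112.3 N acting down the slope.
Maximum static friction: μ_s N = 0.34 × 1158 = 393.6 N.
Since 112.3 N is within the 393.6 N limit, the machine part stays put and friction is exactly 112 N.

f ≈ 112 N (down the incline)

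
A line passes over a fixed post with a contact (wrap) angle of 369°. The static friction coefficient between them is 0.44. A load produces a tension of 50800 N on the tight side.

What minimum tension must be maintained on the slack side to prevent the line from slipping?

Capstan equation at impending slip: T_tight/T_slack = e^{μβ}.
β = 369° = 6.44 rad; e^{μβ} = e^{0.44×6.44} = 17.01.
T_slack = T_tight / e^{μβ} = 50800 / 17.01 = 2990 N.

T_min ≈ 2990 N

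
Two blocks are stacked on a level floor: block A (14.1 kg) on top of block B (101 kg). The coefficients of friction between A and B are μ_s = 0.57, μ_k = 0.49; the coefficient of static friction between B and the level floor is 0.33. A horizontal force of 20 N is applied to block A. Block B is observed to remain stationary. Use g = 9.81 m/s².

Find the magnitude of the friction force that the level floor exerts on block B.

Between the blocks, N₁ = m_A g = 138.3 N.
So the A–B interface can sustain at most μ_s N₁ = 78.84 N of static friction.
P = 20 N is within that limit, so A and B move together (both at rest); the A–B friction is simply f₁ = P = 20 N.
B experiences an equal 20 N forward from A (third law). B is in equilibrium, so the floor supplies f₂ = 20 N of static friction (limit μ_s(m_A+m_B)g = 372.6 N, not exceeded).

f ≈ 20 N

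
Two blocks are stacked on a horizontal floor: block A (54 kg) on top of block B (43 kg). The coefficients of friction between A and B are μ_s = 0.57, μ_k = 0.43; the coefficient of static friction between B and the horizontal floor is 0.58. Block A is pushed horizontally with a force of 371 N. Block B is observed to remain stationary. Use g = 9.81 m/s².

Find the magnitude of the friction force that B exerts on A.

Between the blocks, N₁ = m_A g = 529.7 N.
So the A–B interface can sustain at most μ_s N₁ = 302 N of static friction.
Since P = 371 N > 302 N, A slides on B; the A–B friction is kinetic: f₁ = μ_k N₁ = 0.43×529.7 = 228 N.
B experiences an equal 228 N forward from A (third law). B is in equilibrium, so the floor supplies f₂ = 228 N of static friction (limit μ_s(m_A+m_B)g = 551.9 N, not exceeded).

f ≈ 228 N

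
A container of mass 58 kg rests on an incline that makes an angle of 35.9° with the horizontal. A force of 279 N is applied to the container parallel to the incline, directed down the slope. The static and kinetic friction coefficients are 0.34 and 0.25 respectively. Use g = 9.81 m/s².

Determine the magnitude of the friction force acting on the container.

f ≈ 115 N (up the incline)

Perpendicular to the surface, N = m g cos θ = 58·9.81·cos 35.9° = 460.9 N.
For equilibrium along the incline the friction force must supply f = m g sin θ + P = 333.6 + 279 = 612.6 N (positive meaning up-slope).
Maximum static friction available: μ_s N = 0.34 × 460.9 = 156.7 N.
Since |612.6| > 156.7 N, static friction cannot hold it; the container slides down the incline and kinetic friction applies: f = μ_k N = 0.25 × 460.9 = 115 N.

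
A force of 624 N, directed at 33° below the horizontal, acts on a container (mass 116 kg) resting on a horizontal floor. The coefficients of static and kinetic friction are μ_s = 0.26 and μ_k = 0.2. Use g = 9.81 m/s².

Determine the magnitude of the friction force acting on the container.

N = m g + P sin α = 1138 + 624×sin 33° = 1478 N.
For equilibrium, f = P cos α = 624×cos 33° = 523.3 N.
μ_s N = 0.26 × 1478 = 384.2 N.
The required friction exceeds μ_s N, so the container moves and f = μ_k N = 296 N.

f ≈ 296 N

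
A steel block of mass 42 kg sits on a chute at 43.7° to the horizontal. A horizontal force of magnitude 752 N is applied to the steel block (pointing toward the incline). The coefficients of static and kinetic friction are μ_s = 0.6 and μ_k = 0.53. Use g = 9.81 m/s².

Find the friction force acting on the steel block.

f ≈ 259 N (down the incline)

Resolve perpendicular to the incline: N = m g cos θ + P sin θ = 42×9.81×cos 43.7° + 752×sin 43.7° = 817.4 N.
Parallel to the incline: P cos θ − m g sin θ = 543.7 − 284.7 = 259 N; the friction needed to balance this is 259 N acting down the slope.
The limit of static friction is μ_s N = 490.5 N.
Since 259 N is within the 490.5 N limit, the steel block stays put and friction is exactly 259 N.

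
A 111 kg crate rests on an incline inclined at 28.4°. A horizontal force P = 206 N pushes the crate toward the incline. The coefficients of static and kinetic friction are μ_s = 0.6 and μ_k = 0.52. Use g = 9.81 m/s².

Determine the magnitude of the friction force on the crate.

f ≈ 337 N (up the incline)

Normal direction: N = m g cos θ + P sin θ = 1056 N.
Along the incline, the net driving force (taking up-slope positive) is P cos θ − m g sin θ = 181.2 − 517.9 = -336.7 N, so equilibrium requires friction f = 336.7 N (up-slope).
Maximum static friction: μ_s N = 0.6 × 1056 = 633.5 N.
Since 336.7 N is within the 633.5 N limit, the crate stays put and friction is exactly 337 N.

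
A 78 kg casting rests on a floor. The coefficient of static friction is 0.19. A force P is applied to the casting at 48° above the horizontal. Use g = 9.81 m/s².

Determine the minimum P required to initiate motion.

P ≈ 179 N

N = m g − P sin α (the pull lifts the casting).
At impending slip, P cos α = μ_s N = μ_s (m g − P sin α).
Solving: P (cos α + μ_s sin α) = μ_s m g → P = 0.19×765/(cos 48° + 0.19 sin 48°) = 145/0.8103 = 179 N.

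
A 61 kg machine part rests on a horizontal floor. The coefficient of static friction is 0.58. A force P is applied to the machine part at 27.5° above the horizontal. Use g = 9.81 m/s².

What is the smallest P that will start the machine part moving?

P ≈ 301 N

N = m g − P sin α (the pull lifts the machine part).
At impending slip, P cos α = μ_s N = μ_s (m g − P sin α).
Solving: P (cos α + μ_s sin α) = μ_s m g → P = 0.58×598/(cos 27.5° + 0.58 sin 27.5°) = 347/1.155 = 301 N.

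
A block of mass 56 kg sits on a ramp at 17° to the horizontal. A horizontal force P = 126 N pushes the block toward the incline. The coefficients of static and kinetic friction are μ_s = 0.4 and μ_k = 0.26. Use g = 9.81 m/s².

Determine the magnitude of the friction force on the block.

The horizontal push has a component P sin θ into the surface, so N = m g cos θ + P sin θ = 525.4 + 36.84 = 562.2 N.
Parallel to the incline: P cos θ − m g sin θ = 120.5 − 160.6 = -40.12 N; the friction needed to balance this is 40.12 N acting up the slope.
The limit of static friction is μ_s N = 224.9 N.
|f_req| = 40.12 ≤ 224.9 N → the block is in equilibrium; friction equals the required value.

f ≈ 40.1 N (up the incline)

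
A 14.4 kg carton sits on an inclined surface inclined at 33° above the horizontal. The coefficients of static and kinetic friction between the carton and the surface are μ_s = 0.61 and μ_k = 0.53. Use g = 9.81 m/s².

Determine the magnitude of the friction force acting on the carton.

The normal reaction is N = m g cos θ = 118.5 N.
For equilibrium along the incline, friction must balance the weight component: f = m g sin θ = 76.94 N up the slope.
The static-friction ceiling is μ_s N = 0.61 × 118.5 = 72.27 N.
|76.94| exceeds 72.27 N, so the carton slips down-slope; friction is kinetic, f = μ_k N = 0.53×118.5 = 62.8 N.

f ≈ 62.8 N (up the incline)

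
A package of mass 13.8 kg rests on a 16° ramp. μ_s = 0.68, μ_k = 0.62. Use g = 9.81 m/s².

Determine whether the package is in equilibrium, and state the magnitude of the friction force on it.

f ≈ 37.3 N

N = m g cos θ = 130 N.
Down-slope weight component: m g sin θ = 37.3 N.
μ_s N = 88.5 N.
37.3 ≤ 88.5 N, so it stays put; friction = 37.3 N.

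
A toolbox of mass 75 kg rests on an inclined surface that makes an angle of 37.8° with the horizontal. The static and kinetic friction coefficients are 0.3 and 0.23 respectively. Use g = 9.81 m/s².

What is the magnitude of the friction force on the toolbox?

Perpendicular to the surface, N = m g cos θ = 75·9.81·cos 37.8° = 581.4 N.
For equilibrium along the incline, friction must balance the weight component: f = m g sin θ = 450.9 N up the slope.
Maximum static friction available: μ_s N = 0.3 × 581.4 = 174.4 N.
|450.9| exceeds 174.4 N, so the toolbox slips down-slope; friction is kinetic, f = μ_k N = 0.23×581.4 = 134 N.

f ≈ 134 N (up the incline)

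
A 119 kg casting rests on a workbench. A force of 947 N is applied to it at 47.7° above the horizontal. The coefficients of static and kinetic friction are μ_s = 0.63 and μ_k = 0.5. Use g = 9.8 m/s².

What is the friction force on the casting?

Vertical equilibrium gives N = m g − P sin α = 465.8 N.
Horizontally, friction must balance P cos α = 637.3 N.
The static-friction limit is μ_s N = 293.4 N.
The required friction exceeds μ_s N, so the casting moves and f = μ_k N = 233 N.

f ≈ 233 N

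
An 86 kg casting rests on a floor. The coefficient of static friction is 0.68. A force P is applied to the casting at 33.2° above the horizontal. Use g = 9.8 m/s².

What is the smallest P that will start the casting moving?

N = m g − P sin α (the pull lifts the casting).
At impending slip, P cos α = μ_s N = μ_s (m g − P sin α).
Solving: P (cos α + μ_s sin α) = μ_s m g → P = 0.68×843/(cos 33.2° + 0.68 sin 33.2°) = 573/1.209 = 474 N.

P ≈ 474 N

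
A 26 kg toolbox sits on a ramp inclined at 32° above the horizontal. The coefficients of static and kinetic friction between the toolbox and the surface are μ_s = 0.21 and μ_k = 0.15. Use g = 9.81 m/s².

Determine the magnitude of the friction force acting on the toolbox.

Normal force: N = m g cos θ = 26 × 9.81 × cos 32° = 216.3 N.
For equilibrium along the incline, friction must balance the weight component: f = m g sin θ = 135.2 N up the slope.
The static-friction ceiling is μ_s N = 0.21 × 216.3 = 45.42 N.
Since |135.2| > 45.42 N, static friction cannot hold it; the toolbox slides down the incline and kinetic friction applies: f = μ_k N = 0.15 × 216.3 = 32.4 N.

f ≈ 32.4 N (up the incline)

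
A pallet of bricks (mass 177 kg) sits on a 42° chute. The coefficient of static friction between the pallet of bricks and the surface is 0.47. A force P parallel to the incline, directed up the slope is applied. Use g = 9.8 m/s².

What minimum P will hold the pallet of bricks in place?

The pallet of bricks tends to slide down (tan θ > μ_s), so at the point of impending slip friction acts up-slope at its limit: f = μ_s N.
P is parallel to the surface, so N = m g cos θ = 1290 N.
Along the incline: P + μ_s N = m g sin θ, so P = 1160 − 0.47×1290 = 555 N.

P_min ≈ 555 N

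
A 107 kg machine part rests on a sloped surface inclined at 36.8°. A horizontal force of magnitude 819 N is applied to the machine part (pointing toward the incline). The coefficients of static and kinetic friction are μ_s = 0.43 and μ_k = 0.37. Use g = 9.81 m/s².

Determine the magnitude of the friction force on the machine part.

f ≈ 27 N (down the incline)

Normal direction: N = m g cos θ + P sin θ = 1331 N.
Along the incline, the net driving force (taking up-slope positive) is P cos θ − m g sin θ = 655.8 − 628.8 = 27.02 N, so equilibrium requires friction f = -27.02 N (down-slope).
Maximum static friction: μ_s N = 0.43 × 1331 = 572.4 N.
|f_req| = 27.02 ≤ 572.4 N → the machine part is in equilibrium; friction equals the required value.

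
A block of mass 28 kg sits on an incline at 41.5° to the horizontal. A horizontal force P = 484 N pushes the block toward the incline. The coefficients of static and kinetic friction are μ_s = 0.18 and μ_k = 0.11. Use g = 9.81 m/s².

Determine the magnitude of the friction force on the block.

The horizontal push has a component P sin θ into the surface, so N = m g cos θ + P sin θ = 205.7 + 320.7 = 526.4 N.
Parallel to the incline: P cos θ − m g sin θ = 362.5 − 182 = 180.5 N; the friction needed to balance this is 180.5 N acting down the slope.
Maximum static friction: μ_s N = 0.18 × 526.4 = 94.76 N.
The required 180.5 N exceeds the static limit, so the block slides up-slope and f = μ_k N = 0.11×526.4 = 57.9 N.

f ≈ 57.9 N (down the incline)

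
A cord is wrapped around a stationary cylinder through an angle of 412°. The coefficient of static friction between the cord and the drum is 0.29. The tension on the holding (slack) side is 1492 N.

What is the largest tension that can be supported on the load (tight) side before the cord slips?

T_max ≈ 12000 N

At impending slip the capstan equation gives T₂/T₁ = e^{μβ} with β in radians.
β = 412° × π/180 = 7.191 rad.
e^{μβ} = e^{0.29×7.191} = 8.047.
T₂ = T₁ · e^{μβ} = 1492 × 8.047 = 12000 N.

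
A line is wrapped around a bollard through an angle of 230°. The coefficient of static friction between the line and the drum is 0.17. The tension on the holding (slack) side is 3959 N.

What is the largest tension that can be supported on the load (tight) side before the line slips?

At impending slip the capstan equation gives T₂/T₁ = e^{μβ} with β in radians.
β = 230° × π/180 = 4.014 rad.
e^{μβ} = e^{0.17×4.014} = 1.979.
T₂ = T₁ · e^{μβ} = 3959 × 1.979 = 7830 N.

T_max ≈ 7830 N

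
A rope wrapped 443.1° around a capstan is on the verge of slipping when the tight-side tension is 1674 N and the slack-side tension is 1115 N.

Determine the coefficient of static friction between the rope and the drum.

μ ≈ 0.0525

T₂/T₁ = e^{μβ} → μ = ln(T₂/T₁)/β.
β = 443.1° = 7.734 rad.
μ = ln(1674/1115)/7.734 = ln(1.501)/7.734 = 0.0525.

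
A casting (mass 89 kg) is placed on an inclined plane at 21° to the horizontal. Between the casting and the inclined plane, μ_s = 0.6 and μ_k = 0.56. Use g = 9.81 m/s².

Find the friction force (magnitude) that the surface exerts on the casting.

f ≈ 313 N (up the incline)

Normal force: N = m g cos θ = 89 × 9.81 × cos 21° = 815.1 N.
Along the slope the weight component is m g sin θ = 312.9 N; friction must supply exactly this, acting up-slope.
Static friction can supply at most μ_s N = 489.1 N.
Since |312.9| ≤ 489.1 N, the casting remains in static equilibrium and friction takes exactly the required value.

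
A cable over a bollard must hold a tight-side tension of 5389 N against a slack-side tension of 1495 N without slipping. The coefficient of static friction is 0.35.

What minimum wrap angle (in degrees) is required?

β_min ≈ 210°

T₂/T₁ = e^{μβ} → β = ln(T₂/T₁)/μ.
β = ln(5389/1495)/0.35 = 1.282/0.35 = 3.664 rad.
In degrees: β = 3.664 × 180/π = 210°.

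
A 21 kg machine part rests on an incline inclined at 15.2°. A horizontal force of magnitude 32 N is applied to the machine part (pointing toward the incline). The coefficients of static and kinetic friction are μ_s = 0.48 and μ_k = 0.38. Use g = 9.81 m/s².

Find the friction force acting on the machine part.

f ≈ 23.1 N (up the incline)

The horizontal push has a component P sin θ into the surface, so N = m g cos θ + P sin θ = 198.8 + 8.39 = 207.2 N.
Parallel to the incline: P cos θ − m g sin θ = 30.88 − 54.01 = -23.13 N; the friction needed to balance this is 23.13 N acting up the slope.
Maximum static friction: μ_s N = 0.48 × 207.2 = 99.45 N.
|f_req| = 23.13 ≤ 99.45 N → the machine part is in equilibrium; friction equals the required value.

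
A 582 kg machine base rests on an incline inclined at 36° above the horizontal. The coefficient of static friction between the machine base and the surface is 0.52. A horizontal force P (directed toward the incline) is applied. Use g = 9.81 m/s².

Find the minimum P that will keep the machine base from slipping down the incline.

P_min ≈ 856 N

The machine base tends to slide down (tan θ > μ_s), so at the point of impending slip friction acts up-slope at its limit: f = μ_s N.
Perpendicular to the incline: N = m g cos θ + P sin θ.
Along the incline: P cos θ + μ_s N = m g sin θ, i.e. P cos θ + μ_s (m g cos θ + P sin θ) = m g sin θ.
Solving, P (cos θ + μ_s sin θ) = m g (sin θ − μ_s cos θ), so P = 5710×0.1671/1.115 = 856 N.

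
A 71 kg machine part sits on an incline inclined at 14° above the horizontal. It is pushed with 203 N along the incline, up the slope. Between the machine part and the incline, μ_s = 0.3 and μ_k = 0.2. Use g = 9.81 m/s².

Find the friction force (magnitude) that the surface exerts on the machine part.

f ≈ 34.5 N (down the incline)

Normal force: N = m g cos θ = 71 × 9.81 × cos 14° = 675.8 N.
The friction needed for equilibrium is m g sin θ − P = 168.5 − 203 = -34.5 N, measured positive up-slope.
The static-friction ceiling is μ_s N = 0.3 × 675.8 = 202.7 N.
Since |-34.5| ≤ 202.7 N, the machine part remains in static equilibrium and friction takes exactly the required value.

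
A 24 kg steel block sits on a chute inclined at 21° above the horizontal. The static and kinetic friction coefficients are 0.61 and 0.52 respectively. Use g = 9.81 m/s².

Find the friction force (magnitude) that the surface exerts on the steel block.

f ≈ 84.4 N (up the incline)

Perpendicular to the surface, N = m g cos θ = 24·9.81·cos 21° = 219.8 N.
Along the slope the weight component is m g sin θ = 84.37 N; friction must supply exactly this, acting up-slope.
Static friction can supply at most μ_s N = 134.1 N.
Since |84.37| ≤ 134.1 N, the steel block remains in static equilibrium and friction takes exactly the required value.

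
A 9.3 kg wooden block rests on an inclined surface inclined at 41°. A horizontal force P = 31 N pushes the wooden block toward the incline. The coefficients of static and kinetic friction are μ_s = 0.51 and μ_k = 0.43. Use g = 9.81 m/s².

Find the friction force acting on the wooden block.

f ≈ 36.5 N (up the incline)

Resolve perpendicular to the incline: N = m g cos θ + P sin θ = 9.3×9.81×cos 41° + 31×sin 41° = 89.19 N.
Along the incline, the net driving force (taking up-slope positive) is P cos θ − m g sin θ = 23.4 − 59.85 = -36.46 N, so equilibrium requires friction f = 36.46 N (up-slope).
Maximum static friction: μ_s N = 0.51 × 89.19 = 45.49 N.
|f_req| = 36.46 ≤ 45.49 N → the wooden block is in equilibrium; friction equals the required value.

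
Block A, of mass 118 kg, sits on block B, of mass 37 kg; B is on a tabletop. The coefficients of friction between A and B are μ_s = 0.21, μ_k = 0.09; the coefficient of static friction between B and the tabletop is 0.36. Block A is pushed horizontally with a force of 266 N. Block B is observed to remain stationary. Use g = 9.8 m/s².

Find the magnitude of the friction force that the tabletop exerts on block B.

Normal force at the A–B interface: N₁ = m_A g = 1156 N.
Maximum static friction on A from B: μ_s N₁ = 0.21×1156 = 242.8 N.
Since P = 266 N > 242.8 N, A slides on B; the A–B friction is kinetic: f₁ = μ_k N₁ = 0.09×1156 = 104 N.
By Newton's third law B feels 104 N forward from A. With B stationary, the floor's static friction on B balances it: f₂ = 104 N (well within μ_s(m_A+m_B)g = 546.8 N).

f ≈ 104 N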